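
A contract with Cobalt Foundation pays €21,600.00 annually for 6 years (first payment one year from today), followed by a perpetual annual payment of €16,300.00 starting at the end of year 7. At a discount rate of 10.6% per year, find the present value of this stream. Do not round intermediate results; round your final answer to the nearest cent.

PV of 6-year annuity: €21,600.00 × [1 − (1+0.106)^−6] / 0.106 = 92442.32495
Perpetuity value at year 6: €16,300.00 / 0.106 = 153773.58491
PV of perpetuity: 153773.58491 / (1+0.106)^6 = 84013.86746
Total PV = 92442.32495 + 84013.86746 = 176456.19242

€176456.19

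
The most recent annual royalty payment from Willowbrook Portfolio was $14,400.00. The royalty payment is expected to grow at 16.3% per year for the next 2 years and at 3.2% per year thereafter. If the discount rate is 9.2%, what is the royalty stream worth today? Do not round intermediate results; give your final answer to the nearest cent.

D_1 = 16747.20000
D_2 = 19476.99360
Terminal value at year 2: TV = D_2×(1+g_2)/(r−g_2) = 20100.25740/0.06 = 335004.28992
P_0 = D_1/(1+r)^1 + D_2/(1+r)^2 + TV/(1+r)^2
    = 15336.26374 + 16333.40176 + 280934.51032 = 312604.17582

$312604.18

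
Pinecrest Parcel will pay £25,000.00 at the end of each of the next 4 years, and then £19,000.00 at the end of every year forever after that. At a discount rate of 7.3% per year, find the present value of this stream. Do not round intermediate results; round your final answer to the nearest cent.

£280460.36

PV of 4-year annuity: £25,000.00 × [1 − (1+0.073)^−4] / 0.073 = 84109.92669
Perpetuity value at year 4: £19,000.00 / 0.073 = 260273.97260
PV of perpetuity: 260273.97260 / (1+0.073)^4 = 196350.42831
Total PV = 84109.92669 + 196350.42831 = 280460.35501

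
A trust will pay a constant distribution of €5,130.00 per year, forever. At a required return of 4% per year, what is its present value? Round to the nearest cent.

Level perpetuity: PV = C / r = €5,130.00 / 0.04 = €128,250.00

€128250.00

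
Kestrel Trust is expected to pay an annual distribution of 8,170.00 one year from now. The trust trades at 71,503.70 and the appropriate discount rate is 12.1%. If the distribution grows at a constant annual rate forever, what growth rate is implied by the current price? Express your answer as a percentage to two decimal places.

0.67%

P = D₁/(r−g) ⇒ g = r − D₁/P = 0.121 − 8,170.00/71,503.70 = 0.006740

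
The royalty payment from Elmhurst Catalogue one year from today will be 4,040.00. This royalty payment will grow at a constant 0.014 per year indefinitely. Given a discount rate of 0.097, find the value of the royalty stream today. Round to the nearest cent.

Growing perpetuity: P = D₁ / (r − g) = 4,040.0000 / (0.097 − 0.014) = 48,674.70

48674.70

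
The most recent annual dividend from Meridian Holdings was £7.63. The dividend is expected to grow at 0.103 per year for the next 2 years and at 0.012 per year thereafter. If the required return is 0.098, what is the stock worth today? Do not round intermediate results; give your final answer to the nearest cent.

£105.97

D_1 = 8.41589
D_2 = 9.28273
Terminal value at year 2: TV = D_2×(1+g_2)/(r−g_2) = 9.39412/0.086 = 109.23395
P_0 = D_1/(1+r)^1 + D_2/(1+r)^2 + TV/(1+r)^2
    = 7.66474 + 7.69965 + 90.60516 = 105.96956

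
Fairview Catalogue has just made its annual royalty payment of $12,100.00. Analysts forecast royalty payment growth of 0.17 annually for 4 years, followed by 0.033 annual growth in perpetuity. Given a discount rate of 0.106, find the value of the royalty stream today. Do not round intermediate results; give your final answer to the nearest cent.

D_1 = 14157.00000
D_2 = 16563.69000
D_3 = 19379.51730
D_4 = 22674.03524
Terminal value at year 4: TV = D_4×(1+g_2)/(r−g_2) = 23422.27840/0.073 = 320853.12882
P_0 = D_1/(1+r)^1 + D_2/(1+r)^2 + D_3/(1+r)^3 + D_4/(1+r)^4 + TV/(1+r)^4
    = 12800.18083 + 13540.87846 + 14324.43743 + 15153.33797 + 214430.11121 = 270248.94589

$270248.95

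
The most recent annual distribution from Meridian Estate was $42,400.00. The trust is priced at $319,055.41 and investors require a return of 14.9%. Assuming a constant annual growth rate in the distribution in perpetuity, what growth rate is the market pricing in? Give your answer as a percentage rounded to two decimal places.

1.42%

P = D₀(1+g)/(r−g) ⇒ P(r−g) = D₀(1+g) ⇒ g(P+D₀) = P·r − D₀
g = (P·r − D₀)/(P + D₀) = ($319,055.41×0.149 − $42,400.00) / ($319,055.41 + $42,400.00) = 0.014218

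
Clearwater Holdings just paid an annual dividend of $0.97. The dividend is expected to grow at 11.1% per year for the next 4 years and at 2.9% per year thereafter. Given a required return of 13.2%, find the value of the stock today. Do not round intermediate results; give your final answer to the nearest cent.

D_1 = 1.07767
D_2 = 1.19729
D_3 = 1.33019
D_4 = 1.47784
Terminal value at year 4: TV = D_4×(1+g_2)/(r−g_2) = 1.52070/0.103 = 14.76407
P_0 = D_1/(1+r)^1 + D_2/(1+r)^2 + D_3/(1+r)^3 + D_4/(1+r)^4 + TV/(1+r)^4
    = 0.95201 + 0.93434 + 0.91701 + 0.90000 + 8.99126 = 12.69462

$12.69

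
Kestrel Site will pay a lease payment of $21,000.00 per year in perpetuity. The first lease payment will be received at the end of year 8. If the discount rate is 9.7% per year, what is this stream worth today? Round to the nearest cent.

$113240.34

Value at end of year 7: C / r = $21,000.00 / 0.097 = $216,494.8454
Discount to today: PV = $216,494.8454 / (1 + 0.097)^7 = $216,494.8454 / 1.911817 = $113,240.34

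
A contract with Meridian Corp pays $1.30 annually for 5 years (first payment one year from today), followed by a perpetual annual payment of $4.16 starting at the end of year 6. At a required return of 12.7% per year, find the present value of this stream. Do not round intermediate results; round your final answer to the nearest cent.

PV of 5-year annuity: $1.30 × [1 − (1+0.127)^−5] / 0.127 = 4.60607
Perpetuity value at year 5: $4.16 / 0.127 = 32.75591
PV of perpetuity: 32.75591 / (1+0.127)^5 = 18.01648
Total PV = 4.60607 + 18.01648 = 22.62255

$22.62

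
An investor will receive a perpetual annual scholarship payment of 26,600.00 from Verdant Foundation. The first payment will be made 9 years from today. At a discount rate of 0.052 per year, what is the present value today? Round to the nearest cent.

340998.43

Value at end of year 8: C / r = 26,600.00 / 0.052 = 511,538.4615
Discount to today: PV = 511,538.4615 / (1 + 0.052)^8 = 511,538.4615 / 1.500120 = 340,998.43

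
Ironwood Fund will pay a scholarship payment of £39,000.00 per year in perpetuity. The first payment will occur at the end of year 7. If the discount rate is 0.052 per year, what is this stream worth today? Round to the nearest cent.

£553307.84

Value at end of year 6: C / r = £39,000.00 / 0.052 = £750,000.0000
Discount to today: PV = £750,000.0000 / (1 + 0.052)^6 = £750,000.0000 / 1.355484 = £553,307.84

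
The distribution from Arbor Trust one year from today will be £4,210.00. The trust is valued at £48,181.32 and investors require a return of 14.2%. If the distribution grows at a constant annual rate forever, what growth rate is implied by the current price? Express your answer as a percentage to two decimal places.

P = D₁/(r−g) ⇒ g = r − D₁/P = 0.142 − £4,210.00/£48,181.32 = 0.054622

5.46%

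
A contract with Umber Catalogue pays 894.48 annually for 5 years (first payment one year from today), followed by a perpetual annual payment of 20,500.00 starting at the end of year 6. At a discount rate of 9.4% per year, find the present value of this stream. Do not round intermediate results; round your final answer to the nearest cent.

PV of 5-year annuity: 894.48 × [1 − (1+0.094)^−5] / 0.094 = 3443.40342
Perpetuity value at year 5: 20,500.00 / 0.094 = 218085.10638
PV of perpetuity: 218085.10638 / (1+0.094)^5 = 139168.00368
Total PV = 3443.40342 + 139168.00368 = 142611.40710

142611.41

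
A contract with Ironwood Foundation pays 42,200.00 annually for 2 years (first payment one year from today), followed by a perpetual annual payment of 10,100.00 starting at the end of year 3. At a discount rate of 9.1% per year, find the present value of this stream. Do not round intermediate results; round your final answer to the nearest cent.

PV of 2-year annuity: 42,200.00 × [1 − (1+0.091)^−2] / 0.091 = 74133.92300
Perpetuity value at year 2: 10,100.00 / 0.091 = 110989.01099
PV of perpetuity: 110989.01099 / (1+0.091)^2 = 93246.05785
Total PV = 74133.92300 + 93246.05785 = 167379.98085

167379.98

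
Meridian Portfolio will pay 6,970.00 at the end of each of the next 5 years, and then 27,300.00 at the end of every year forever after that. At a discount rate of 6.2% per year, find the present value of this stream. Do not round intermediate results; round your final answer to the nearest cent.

PV of 5-year annuity: 6,970.00 × [1 − (1+0.062)^−5] / 0.062 = 29201.11900
Perpetuity value at year 5: 27,300.00 / 0.062 = 440322.58065
PV of perpetuity: 440322.58065 / (1+0.062)^5 = 325948.03996
Total PV = 29201.11900 + 325948.03996 = 355149.15895

355149.16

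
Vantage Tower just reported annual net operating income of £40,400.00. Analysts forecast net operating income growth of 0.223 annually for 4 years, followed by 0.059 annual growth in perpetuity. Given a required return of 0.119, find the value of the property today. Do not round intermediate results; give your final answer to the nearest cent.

£1220249.13

D_1 = 49409.20000
D_2 = 60427.45160
D_3 = 73902.77331
D_4 = 90383.09175
Terminal value at year 4: TV = D_4×(1+g_2)/(r−g_2) = 95715.69417/0.06 = 1595261.56946
P_0 = D_1/(1+r)^1 + D_2/(1+r)^2 + D_3/(1+r)^3 + D_4/(1+r)^4 + TV/(1+r)^4
    = 44154.78105 + 48258.53193 + 52743.68593 + 57645.69069 + 1017446.44075 = 1220249.13035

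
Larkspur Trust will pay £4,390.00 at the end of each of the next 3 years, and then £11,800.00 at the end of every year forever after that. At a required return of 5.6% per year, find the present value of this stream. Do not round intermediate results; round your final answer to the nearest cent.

PV of 3-year annuity: £4,390.00 × [1 − (1+0.056)^−3] / 0.056 = 11821.90959
Perpetuity value at year 3: £11,800.00 / 0.056 = 210714.28571
PV of perpetuity: 210714.28571 / (1+0.056)^3 = 178937.85448
Total PV = 11821.90959 + 178937.85448 = 190759.76406

£190759.76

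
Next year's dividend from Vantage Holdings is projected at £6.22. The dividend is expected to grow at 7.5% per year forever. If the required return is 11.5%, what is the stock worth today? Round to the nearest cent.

Growing perpetuity: P = D₁ / (r − g) = £6.2200 / (0.115 − 0.075) = £155.50

£155.50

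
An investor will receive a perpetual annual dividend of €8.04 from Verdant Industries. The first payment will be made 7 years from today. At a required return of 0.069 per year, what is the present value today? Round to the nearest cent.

Value at end of year 6: C / r = €8.04 / 0.069 = €116.5217
Discount to today: PV = €116.5217 / (1 + 0.069)^6 = €116.5217 / 1.492335 = €78.08

€78.08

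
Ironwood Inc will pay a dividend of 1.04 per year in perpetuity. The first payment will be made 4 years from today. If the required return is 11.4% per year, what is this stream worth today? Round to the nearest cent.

Value at end of year 3: C / r = 1.04 / 0.114 = 9.1228
Discount to today: PV = 9.1228 / (1 + 0.114)^3 = 9.1228 / 1.382470 = 6.60

6.60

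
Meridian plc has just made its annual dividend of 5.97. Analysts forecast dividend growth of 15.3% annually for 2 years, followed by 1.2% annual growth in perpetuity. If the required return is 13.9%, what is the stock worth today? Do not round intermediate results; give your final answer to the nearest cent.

60.91

D_1 = 6.88341
D_2 = 7.93657
Terminal value at year 2: TV = D_2×(1+g_2)/(r−g_2) = 8.03181/0.127 = 63.24260
P_0 = D_1/(1+r)^1 + D_2/(1+r)^2 + TV/(1+r)^2
    = 6.04338 + 6.11766 + 48.74862 = 60.90966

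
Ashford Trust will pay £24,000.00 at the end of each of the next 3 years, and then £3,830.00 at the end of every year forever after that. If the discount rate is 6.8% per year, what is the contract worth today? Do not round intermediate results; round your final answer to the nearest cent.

£109450.00

PV of 3-year annuity: £24,000.00 × [1 − (1+0.068)^−3] / 0.068 = 63214.44237
Perpetuity value at year 3: £3,830.00 / 0.068 = 56323.52941
PV of perpetuity: 56323.52941 / (1+0.068)^3 = 46235.55798
Total PV = 63214.44237 + 46235.55798 = 109450.00035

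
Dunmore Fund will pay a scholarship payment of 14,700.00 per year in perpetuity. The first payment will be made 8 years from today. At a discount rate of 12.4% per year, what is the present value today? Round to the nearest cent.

52303.59

Value at end of year 7: C / r = 14,700.00 / 0.124 = 118,548.3871
Discount to today: PV = 118,548.3871 / (1 + 0.124)^7 = 118,548.3871 / 2.266544 = 52,303.59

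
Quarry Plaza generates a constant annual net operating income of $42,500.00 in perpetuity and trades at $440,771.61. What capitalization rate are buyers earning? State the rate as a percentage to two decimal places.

P = C/r ⇒ r = C/P = $42,500.00/$440,771.61 = 0.096422

9.64%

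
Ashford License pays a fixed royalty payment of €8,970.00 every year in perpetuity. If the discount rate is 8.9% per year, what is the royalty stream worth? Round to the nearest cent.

Level perpetuity: PV = C / r = €8,970.00 / 0.089 = €100,786.52

€100786.52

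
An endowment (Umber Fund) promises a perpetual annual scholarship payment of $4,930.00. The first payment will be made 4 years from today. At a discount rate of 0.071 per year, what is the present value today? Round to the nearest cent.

Value at end of year 3: C / r = $4,930.00 / 0.071 = $69,436.6197
Discount to today: PV = $69,436.6197 / (1 + 0.071)^3 = $69,436.6197 / 1.228481 = $56,522.34

$56522.34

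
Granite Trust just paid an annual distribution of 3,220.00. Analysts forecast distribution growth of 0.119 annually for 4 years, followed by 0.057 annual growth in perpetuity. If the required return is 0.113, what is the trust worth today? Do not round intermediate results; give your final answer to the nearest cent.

75153.22

D_1 = 3603.18000
D_2 = 4031.95842
D_3 = 4511.76147
D_4 = 5048.66109
Terminal value at year 4: TV = D_4×(1+g_2)/(r−g_2) = 5336.43477/0.056 = 95293.47802
P_0 = D_1/(1+r)^1 + D_2/(1+r)^2 + D_3/(1+r)^3 + D_4/(1+r)^4 + TV/(1+r)^4
    = 3237.35849 + 3254.81056 + 3272.35671 + 3289.99744 + 62098.70174 = 75153.22494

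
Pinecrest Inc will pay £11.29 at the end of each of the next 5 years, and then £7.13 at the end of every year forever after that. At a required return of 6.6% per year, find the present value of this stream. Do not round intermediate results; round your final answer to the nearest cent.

PV of 5-year annuity: £11.29 × [1 − (1+0.066)^−5] / 0.066 = 46.79127
Perpetuity value at year 5: £7.13 / 0.066 = 108.03030
PV of perpetuity: 108.03030 / (1+0.066)^5 = 78.48010
Total PV = 46.79127 + 78.48010 = 125.27137

£125.27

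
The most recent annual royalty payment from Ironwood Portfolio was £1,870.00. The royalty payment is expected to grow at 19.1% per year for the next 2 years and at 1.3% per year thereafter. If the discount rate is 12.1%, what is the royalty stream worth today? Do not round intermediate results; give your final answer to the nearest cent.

D_1 = 2227.17000
D_2 = 2652.55947
Terminal value at year 2: TV = D_2×(1+g_2)/(r−g_2) = 2687.04274/0.108 = 24880.02540
P_0 = D_1/(1+r)^1 + D_2/(1+r)^2 + TV/(1+r)^2
    = 1986.77074 + 2110.83314 + 19798.83308 = 23896.43696

£23896.44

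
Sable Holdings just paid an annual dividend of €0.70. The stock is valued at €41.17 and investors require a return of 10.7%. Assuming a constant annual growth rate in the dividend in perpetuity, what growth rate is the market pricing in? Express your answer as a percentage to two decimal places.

8.85%

P = D₀(1+g)/(r−g) ⇒ P(r−g) = D₀(1+g) ⇒ g(P+D₀) = P·r − D₀
g = (P·r − D₀)/(P + D₀) = (€41.17×0.107 − €0.70) / (€41.17 + €0.70) = 0.088493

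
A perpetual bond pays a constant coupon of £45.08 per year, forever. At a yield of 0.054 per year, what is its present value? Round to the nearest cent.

£834.81

Level perpetuity: PV = C / r = £45.08 / 0.054 = £834.81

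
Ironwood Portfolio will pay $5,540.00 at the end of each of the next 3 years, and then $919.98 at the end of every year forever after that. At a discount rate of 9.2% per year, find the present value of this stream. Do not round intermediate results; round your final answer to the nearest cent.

PV of 3-year annuity: $5,540.00 × [1 − (1+0.092)^−3] / 0.092 = 13973.53721
Perpetuity value at year 3: $919.98 / 0.092 = 9999.78261
PV of perpetuity: 9999.78261 / (1+0.092)^3 = 7679.31785
Total PV = 13973.53721 + 7679.31785 = 21652.85506

$21652.86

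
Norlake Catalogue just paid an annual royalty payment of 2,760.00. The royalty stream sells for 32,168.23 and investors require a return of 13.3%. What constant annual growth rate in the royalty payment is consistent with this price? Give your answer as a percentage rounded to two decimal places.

4.35%

P = D₀(1+g)/(r−g) ⇒ P(r−g) = D₀(1+g) ⇒ g(P+D₀) = P·r − D₀
g = (P·r − D₀)/(P + D₀) = (32,168.23×0.133 − 2,760.00) / (32,168.23 + 2,760.00) = 0.043471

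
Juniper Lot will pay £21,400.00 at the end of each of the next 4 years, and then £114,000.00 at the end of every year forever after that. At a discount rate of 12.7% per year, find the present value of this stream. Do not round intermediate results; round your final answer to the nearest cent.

PV of 4-year annuity: £21,400.00 × [1 − (1+0.127)^−4] / 0.127 = 64052.50746
Perpetuity value at year 4: £114,000.00 / 0.127 = 897637.79528
PV of perpetuity: 897637.79528 / (1+0.127)^4 = 556423.50319
Total PV = 64052.50746 + 556423.50319 = 620476.01065

£620476.01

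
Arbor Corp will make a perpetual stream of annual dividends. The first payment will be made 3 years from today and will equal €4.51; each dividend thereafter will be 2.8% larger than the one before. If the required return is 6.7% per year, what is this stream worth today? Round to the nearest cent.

€101.57

Value at end of year 2: C₁ / (r − g) = €4.51 / (0.067 − 0.028) = €115.6410
Discount to today: PV = €115.6410 / (1 + 0.067)^2 = €115.6410 / 1.138489 = €101.57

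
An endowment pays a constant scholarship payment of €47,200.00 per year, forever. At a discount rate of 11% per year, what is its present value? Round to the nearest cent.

Level perpetuity: PV = C / r = €47,200.00 / 0.11 = €429,090.91

€429090.91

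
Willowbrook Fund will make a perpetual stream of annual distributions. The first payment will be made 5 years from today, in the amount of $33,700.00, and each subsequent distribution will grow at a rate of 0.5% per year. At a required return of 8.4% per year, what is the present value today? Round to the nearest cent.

$308948.21

Value at end of year 4: C₁ / (r − g) = $33,700.00 / (0.084 − 0.005) = $426,582.2785
Discount to today: PV = $426,582.2785 / (1 + 0.084)^4 = $426,582.2785 / 1.380757 = $308,948.21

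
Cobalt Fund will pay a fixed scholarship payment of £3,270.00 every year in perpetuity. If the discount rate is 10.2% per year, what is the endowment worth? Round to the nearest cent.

Level perpetuity: PV = C / r = £3,270.00 / 0.102 = £32,058.82

£32058.82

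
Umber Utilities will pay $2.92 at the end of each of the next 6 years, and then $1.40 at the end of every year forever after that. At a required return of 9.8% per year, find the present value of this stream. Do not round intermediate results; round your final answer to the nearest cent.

$20.94

PV of 6-year annuity: $2.92 × [1 − (1+0.098)^−6] / 0.098 = 12.79225
Perpetuity value at year 6: $1.40 / 0.098 = 14.28571
PV of perpetuity: 14.28571 / (1+0.098)^6 = 8.15245
Total PV = 12.79225 + 8.15245 = 20.94469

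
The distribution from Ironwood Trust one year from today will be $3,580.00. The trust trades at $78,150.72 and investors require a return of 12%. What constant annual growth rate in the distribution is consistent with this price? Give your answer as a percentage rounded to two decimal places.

P = D₁/(r−g) ⇒ g = r − D₁/P = 0.12 − $3,580.00/$78,150.72 = 0.074191

7.42%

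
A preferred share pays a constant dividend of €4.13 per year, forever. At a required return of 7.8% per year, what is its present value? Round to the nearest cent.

Level perpetuity: PV = C / r = €4.13 / 0.078 = €52.95

€52.95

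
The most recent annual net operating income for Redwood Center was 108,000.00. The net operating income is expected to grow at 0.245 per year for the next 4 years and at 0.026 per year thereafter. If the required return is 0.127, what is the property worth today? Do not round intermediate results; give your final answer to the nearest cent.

D_1 = 134460.00000
D_2 = 167402.70000
D_3 = 208416.36150
D_4 = 259478.37007
Terminal value at year 4: TV = D_4×(1+g_2)/(r−g_2) = 266224.80769/0.101 = 2635889.18504
P_0 = D_1/(1+r)^1 + D_2/(1+r)^2 + D_3/(1+r)^3 + D_4/(1+r)^4 + TV/(1+r)^4
    = 119307.89707 + 131799.76207 + 145599.55970 + 160844.23409 + 1633922.61564 = 2191474.06858

2191474.07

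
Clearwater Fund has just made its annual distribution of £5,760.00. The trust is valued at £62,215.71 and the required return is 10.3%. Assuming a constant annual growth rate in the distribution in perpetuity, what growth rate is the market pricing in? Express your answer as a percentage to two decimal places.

P = D₀(1+g)/(r−g) ⇒ P(r−g) = D₀(1+g) ⇒ g(P+D₀) = P·r − D₀
g = (P·r − D₀)/(P + D₀) = (£62,215.71×0.103 − £5,760.00) / (£62,215.71 + £5,760.00) = 0.009536

0.95%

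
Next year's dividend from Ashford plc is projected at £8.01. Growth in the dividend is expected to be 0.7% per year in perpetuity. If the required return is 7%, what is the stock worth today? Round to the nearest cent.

£127.14

Growing perpetuity: P = D₁ / (r − g) = £8.0100 / (0.07 − 0.007) = £127.14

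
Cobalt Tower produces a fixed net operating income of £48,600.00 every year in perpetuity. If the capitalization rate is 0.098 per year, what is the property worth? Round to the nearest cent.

Level perpetuity: PV = C / r = £48,600.00 / 0.098 = £495,918.37

£495918.37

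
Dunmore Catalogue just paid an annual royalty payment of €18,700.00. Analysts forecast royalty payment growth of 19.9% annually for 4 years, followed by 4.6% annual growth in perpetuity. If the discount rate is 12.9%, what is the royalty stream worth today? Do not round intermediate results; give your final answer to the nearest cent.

D_1 = 22421.30000
D_2 = 26883.13870
D_3 = 32232.88330
D_4 = 38647.22708
Terminal value at year 4: TV = D_4×(1+g_2)/(r−g_2) = 40424.99952/0.083 = 487048.18703
P_0 = D_1/(1+r)^1 + D_2/(1+r)^2 + D_3/(1+r)^3 + D_4/(1+r)^4 + TV/(1+r)^4
    = 19859.43313 + 21090.75316 + 22398.41722 + 23787.15876 + 299775.51889 = 386911.28116

€386911.28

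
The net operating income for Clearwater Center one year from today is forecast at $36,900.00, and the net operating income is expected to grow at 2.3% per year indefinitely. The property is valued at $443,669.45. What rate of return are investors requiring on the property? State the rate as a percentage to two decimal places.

P = D₁/(r − g) ⇒ r = D₁/P + g = $36,900.0000/$443,669.45 + 0.023 = 0.083170 + 0.023 = 0.106170

10.62%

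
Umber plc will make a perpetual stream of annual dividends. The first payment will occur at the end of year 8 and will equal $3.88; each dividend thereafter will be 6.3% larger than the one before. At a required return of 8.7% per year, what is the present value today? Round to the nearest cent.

Value at end of year 7: C₁ / (r − g) = $3.88 / (0.087 − 0.063) = $161.6667
Discount to today: PV = $161.6667 / (1 + 0.087)^7 = $161.6667 / 1.793109 = $90.16

$90.16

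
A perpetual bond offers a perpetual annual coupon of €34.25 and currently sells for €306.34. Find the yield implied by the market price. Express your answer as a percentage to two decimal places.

11.18%

P = C/r ⇒ r = C/P = €34.25/€306.34 = 0.111804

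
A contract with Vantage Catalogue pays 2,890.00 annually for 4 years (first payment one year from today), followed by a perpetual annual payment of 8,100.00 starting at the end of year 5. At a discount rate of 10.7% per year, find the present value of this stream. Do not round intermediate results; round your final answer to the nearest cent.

59433.11

PV of 4-year annuity: 2,890.00 × [1 − (1+0.107)^−4] / 0.107 = 9023.80166
Perpetuity value at year 4: 8,100.00 / 0.107 = 75700.93458
PV of perpetuity: 75700.93458 / (1+0.107)^4 = 50409.31056
Total PV = 9023.80166 + 50409.31056 = 59433.11221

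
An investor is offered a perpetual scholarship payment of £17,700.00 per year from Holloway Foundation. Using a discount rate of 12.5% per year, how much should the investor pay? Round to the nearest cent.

Level perpetuity: PV = C / r = £17,700.00 / 0.125 = £141,600.00

£141600.00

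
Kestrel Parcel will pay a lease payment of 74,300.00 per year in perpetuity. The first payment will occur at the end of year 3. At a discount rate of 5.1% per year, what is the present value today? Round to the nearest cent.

Value at end of year 2: C / r = 74,300.00 / 0.051 = 1,456,862.7451
Discount to today: PV = 1,456,862.7451 / (1 + 0.051)^2 = 1,456,862.7451 / 1.104601 = 1,318,904.06

1318904.06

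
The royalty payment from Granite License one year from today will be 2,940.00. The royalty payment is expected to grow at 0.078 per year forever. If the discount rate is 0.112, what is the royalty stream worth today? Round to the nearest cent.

Growing perpetuity: P = D₁ / (r − g) = 2,940.0000 / (0.112 − 0.078) = 86,470.59

86470.59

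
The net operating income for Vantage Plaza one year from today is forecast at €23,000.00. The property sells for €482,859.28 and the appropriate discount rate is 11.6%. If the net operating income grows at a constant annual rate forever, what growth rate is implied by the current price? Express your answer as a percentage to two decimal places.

6.84%

P = D₁/(r−g) ⇒ g = r − D₁/P = 0.116 − €23,000.00/€482,859.28 = 0.068367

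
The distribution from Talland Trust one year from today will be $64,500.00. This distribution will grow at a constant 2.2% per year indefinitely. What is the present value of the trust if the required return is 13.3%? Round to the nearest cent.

$581081.08

Growing perpetuity: P = D₁ / (r − g) = $64,500.0000 / (0.133 − 0.022) = $581,081.08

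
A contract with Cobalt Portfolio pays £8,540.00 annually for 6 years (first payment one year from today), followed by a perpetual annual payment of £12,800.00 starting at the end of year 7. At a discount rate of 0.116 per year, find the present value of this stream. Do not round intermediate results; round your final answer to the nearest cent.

PV of 6-year annuity: £8,540.00 × [1 − (1+0.116)^−6] / 0.116 = 35512.81625
Perpetuity value at year 6: £12,800.00 / 0.116 = 110344.82759
PV of perpetuity: 110344.82759 / (1+0.116)^6 = 57117.18731
Total PV = 35512.81625 + 57117.18731 = 92630.00356

£92630.00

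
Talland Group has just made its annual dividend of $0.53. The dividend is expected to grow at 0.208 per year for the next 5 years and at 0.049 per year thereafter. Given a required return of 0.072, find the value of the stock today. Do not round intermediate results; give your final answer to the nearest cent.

D_1 = 0.64024
D_2 = 0.77341
D_3 = 0.93428
D_4 = 1.12861
D_5 = 1.36336
Terminal value at year 5: TV = D_5×(1+g_2)/(r−g_2) = 1.43016/0.023 = 62.18107
P_0 = D_1/(1+r)^1 + D_2/(1+r)^2 + D_3/(1+r)^3 + D_4/(1+r)^4 + D_5/(1+r)^5 + TV/(1+r)^5
    = 0.59724 + 0.67301 + 0.75839 + 0.85460 + 0.96302 + 43.92222 = 47.76848

$47.77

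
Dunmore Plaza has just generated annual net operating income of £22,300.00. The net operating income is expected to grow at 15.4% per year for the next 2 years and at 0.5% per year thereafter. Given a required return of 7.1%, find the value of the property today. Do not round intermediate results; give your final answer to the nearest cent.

£444157.60

D_1 = 25734.20000
D_2 = 29697.26680
Terminal value at year 2: TV = D_2×(1+g_2)/(r−g_2) = 29845.75313/0.066 = 452208.38082
P_0 = D_1/(1+r)^1 + D_2/(1+r)^2 + TV/(1+r)^2
    = 24028.19795 + 25890.32720 + 394239.07325 = 444157.59839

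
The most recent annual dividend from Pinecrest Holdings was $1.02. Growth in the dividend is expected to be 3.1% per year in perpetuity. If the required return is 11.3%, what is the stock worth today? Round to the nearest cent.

D₁ = D₀ × (1 + g) = $1.02 × 1.031 = $1.0516
Growing perpetuity: P = D₁ / (r − g) = $1.0516 / (0.113 − 0.031) = $12.82

$12.82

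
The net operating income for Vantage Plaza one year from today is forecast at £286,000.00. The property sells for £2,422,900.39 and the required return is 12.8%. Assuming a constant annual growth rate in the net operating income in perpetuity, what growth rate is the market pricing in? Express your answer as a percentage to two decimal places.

1.00%

P = D₁/(r−g) ⇒ g = r − D₁/P = 0.128 − £286,000.00/£2,422,900.39 = 0.009960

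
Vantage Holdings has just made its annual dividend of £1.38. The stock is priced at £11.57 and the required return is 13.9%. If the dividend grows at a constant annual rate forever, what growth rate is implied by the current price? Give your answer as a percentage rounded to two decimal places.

1.76%

P = D₀(1+g)/(r−g) ⇒ P(r−g) = D₀(1+g) ⇒ g(P+D₀) = P·r − D₀
g = (P·r − D₀)/(P + D₀) = (£11.57×0.139 − £1.38) / (£11.57 + £1.38) = 0.017624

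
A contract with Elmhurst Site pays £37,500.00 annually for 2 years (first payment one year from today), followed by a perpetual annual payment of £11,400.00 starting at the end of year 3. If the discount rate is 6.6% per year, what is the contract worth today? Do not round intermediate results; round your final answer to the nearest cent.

PV of 2-year annuity: £37,500.00 × [1 − (1+0.066)^−2] / 0.066 = 68178.45816
Perpetuity value at year 2: £11,400.00 / 0.066 = 172727.27273
PV of perpetuity: 172727.27273 / (1+0.066)^2 = 152001.02145
Total PV = 68178.45816 + 152001.02145 = 220179.47961

£220179.48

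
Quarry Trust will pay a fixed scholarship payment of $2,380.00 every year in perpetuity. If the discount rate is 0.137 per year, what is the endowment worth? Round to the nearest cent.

$17372.26

Level perpetuity: PV = C / r = $2,380.00 / 0.137 = $17,372.26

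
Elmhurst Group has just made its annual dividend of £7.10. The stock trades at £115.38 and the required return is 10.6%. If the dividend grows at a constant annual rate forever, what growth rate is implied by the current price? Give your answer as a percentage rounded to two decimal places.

P = D₀(1+g)/(r−g) ⇒ P(r−g) = D₀(1+g) ⇒ g(P+D₀) = P·r − D₀
g = (P·r − D₀)/(P + D₀) = (£115.38×0.106 − £7.10) / (£115.38 + £7.10) = 0.041887

4.19%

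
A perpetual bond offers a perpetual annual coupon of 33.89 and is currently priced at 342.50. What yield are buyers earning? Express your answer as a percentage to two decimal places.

9.89%

P = C/r ⇒ r = C/P = 33.89/342.50 = 0.098949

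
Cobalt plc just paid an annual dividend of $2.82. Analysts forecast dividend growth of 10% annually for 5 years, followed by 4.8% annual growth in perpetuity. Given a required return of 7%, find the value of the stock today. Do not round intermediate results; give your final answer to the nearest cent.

D_1 = 3.10200
D_2 = 3.41220
D_3 = 3.75342
D_4 = 4.12876
D_5 = 4.54164
Terminal value at year 5: TV = D_5×(1+g_2)/(r−g_2) = 4.75964/0.022 = 216.34713
P_0 = D_1/(1+r)^1 + D_2/(1+r)^2 + D_3/(1+r)^3 + D_4/(1+r)^4 + D_5/(1+r)^5 + TV/(1+r)^5
    = 2.89907 + 2.98035 + 3.06391 + 3.14981 + 3.23813 + 154.25251 = 169.58377

$169.58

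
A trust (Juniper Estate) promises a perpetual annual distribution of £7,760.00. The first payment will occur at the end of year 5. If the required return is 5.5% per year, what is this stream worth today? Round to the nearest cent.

Value at end of year 4: C / r = £7,760.00 / 0.055 = £141,090.9091
Discount to today: PV = £141,090.9091 / (1 + 0.055)^4 = £141,090.9091 / 1.238825 = £113,890.94

£113890.94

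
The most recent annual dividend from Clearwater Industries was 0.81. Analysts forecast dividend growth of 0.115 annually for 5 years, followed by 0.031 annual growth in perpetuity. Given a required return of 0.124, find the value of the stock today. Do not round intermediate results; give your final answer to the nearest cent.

12.58

D_1 = 0.90315
D_2 = 1.00701
D_3 = 1.12282
D_4 = 1.25194
D_5 = 1.39592
Terminal value at year 5: TV = D_5×(1+g_2)/(r−g_2) = 1.43919/0.093 = 15.47516
P_0 = D_1/(1+r)^1 + D_2/(1+r)^2 + D_3/(1+r)^3 + D_4/(1+r)^4 + D_5/(1+r)^5 + TV/(1+r)^5
    = 0.80351 + 0.79708 + 0.79070 + 0.78437 + 0.77809 + 8.62588 = 12.57963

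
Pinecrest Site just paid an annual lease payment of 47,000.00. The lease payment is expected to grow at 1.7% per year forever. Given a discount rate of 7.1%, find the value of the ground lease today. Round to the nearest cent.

D₁ = D₀ × (1 + g) = 47,000.00 × 1.017 = 47,799.0000
Growing perpetuity: P = D₁ / (r − g) = 47,799.0000 / (0.071 − 0.017) = 885,166.67

885166.67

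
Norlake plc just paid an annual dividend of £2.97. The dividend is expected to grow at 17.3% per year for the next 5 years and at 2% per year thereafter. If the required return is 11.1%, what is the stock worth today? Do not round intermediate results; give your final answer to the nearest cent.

D_1 = 3.48381
D_2 = 4.08651
D_3 = 4.79348
D_4 = 5.62275
D_5 = 6.59548
Terminal value at year 5: TV = D_5×(1+g_2)/(r−g_2) = 6.72739/0.091 = 73.92738
P_0 = D_1/(1+r)^1 + D_2/(1+r)^2 + D_3/(1+r)^3 + D_4/(1+r)^4 + D_5/(1+r)^5 + TV/(1+r)^5
    = 3.13574 + 3.31073 + 3.49549 + 3.69056 + 3.89651 + 43.67521 = 61.20425

£61.20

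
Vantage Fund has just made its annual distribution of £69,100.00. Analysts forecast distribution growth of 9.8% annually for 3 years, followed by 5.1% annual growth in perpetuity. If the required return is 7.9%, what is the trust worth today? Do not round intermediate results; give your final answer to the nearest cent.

£2947849.01

D_1 = 75871.80000
D_2 = 83307.23640
D_3 = 91471.34557
Terminal value at year 3: TV = D_3×(1+g_2)/(r−g_2) = 96136.38419/0.028 = 3433442.29254
P_0 = D_1/(1+r)^1 + D_2/(1+r)^2 + D_3/(1+r)^3 + TV/(1+r)^3
    = 70316.77479 + 71554.97565 + 72814.97985 + 2733162.27937 = 2947849.00966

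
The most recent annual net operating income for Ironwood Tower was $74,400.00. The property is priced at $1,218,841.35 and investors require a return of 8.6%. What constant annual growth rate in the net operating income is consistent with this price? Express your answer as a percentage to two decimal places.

2.35%

P = D₀(1+g)/(r−g) ⇒ P(r−g) = D₀(1+g) ⇒ g(P+D₀) = P·r − D₀
g = (P·r − D₀)/(P + D₀) = ($1,218,841.35×0.086 − $74,400.00) / ($1,218,841.35 + $74,400.00) = 0.023523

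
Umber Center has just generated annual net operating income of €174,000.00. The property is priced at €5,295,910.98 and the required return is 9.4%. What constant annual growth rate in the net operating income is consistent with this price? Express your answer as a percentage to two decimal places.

P = D₀(1+g)/(r−g) ⇒ P(r−g) = D₀(1+g) ⇒ g(P+D₀) = P·r − D₀
g = (P·r − D₀)/(P + D₀) = (€5,295,910.98×0.094 − €174,000.00) / (€5,295,910.98 + €174,000.00) = 0.059199

5.92%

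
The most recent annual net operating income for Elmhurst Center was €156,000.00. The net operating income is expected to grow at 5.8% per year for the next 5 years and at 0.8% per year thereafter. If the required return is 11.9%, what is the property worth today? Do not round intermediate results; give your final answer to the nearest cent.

D_1 = 165048.00000
D_2 = 174620.78400
D_3 = 184748.78947
D_4 = 195464.21926
D_5 = 206801.14398
Terminal value at year 5: TV = D_5×(1+g_2)/(r−g_2) = 208455.55313/0.111 = 1877977.95613
P_0 = D_1/(1+r)^1 + D_2/(1+r)^2 + D_3/(1+r)^3 + D_4/(1+r)^4 + D_5/(1+r)^5 + TV/(1+r)^5
    = 147495.97855 + 139455.53647 + 131853.40267 + 124665.68366 + 117869.78849 + 1070385.10626 = 1731725.49610

€1731725.50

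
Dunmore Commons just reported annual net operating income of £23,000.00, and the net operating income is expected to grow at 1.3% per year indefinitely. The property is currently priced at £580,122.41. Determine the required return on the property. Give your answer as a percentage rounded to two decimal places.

5.32%

D₁ = £23,000.00 × 1.013 = £23,299.0000
P = D₁/(r − g) ⇒ r = D₁/P + g = £23,299.0000/£580,122.41 + 0.013 = 0.040162 + 0.013 = 0.053162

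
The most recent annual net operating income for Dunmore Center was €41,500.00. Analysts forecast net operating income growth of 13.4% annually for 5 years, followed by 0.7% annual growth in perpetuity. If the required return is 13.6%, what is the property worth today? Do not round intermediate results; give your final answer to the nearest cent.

D_1 = 47061.00000
D_2 = 53367.17400
D_3 = 60518.37532
D_4 = 68627.83761
D_5 = 77823.96785
Terminal value at year 5: TV = D_5×(1+g_2)/(r−g_2) = 78368.73562/0.129 = 607509.57847
P_0 = D_1/(1+r)^1 + D_2/(1+r)^2 + D_3/(1+r)^3 + D_4/(1+r)^4 + D_5/(1+r)^5 + TV/(1+r)^5
    = 41426.93662 + 41354.00187 + 41281.19553 + 41208.51737 + 41135.96716 + 321115.65064 = 527522.26920

€527522.27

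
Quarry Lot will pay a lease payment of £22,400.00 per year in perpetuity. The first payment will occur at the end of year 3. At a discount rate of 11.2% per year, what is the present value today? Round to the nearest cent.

£161741.11

Value at end of year 2: C / r = £22,400.00 / 0.112 = £200,000.0000
Discount to today: PV = £200,000.0000 / (1 + 0.112)^2 = £200,000.0000 / 1.236544 = £161,741.11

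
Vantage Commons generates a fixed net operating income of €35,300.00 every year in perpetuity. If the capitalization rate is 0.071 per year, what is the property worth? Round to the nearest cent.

Level perpetuity: PV = C / r = €35,300.00 / 0.071 = €497,183.10

€497183.10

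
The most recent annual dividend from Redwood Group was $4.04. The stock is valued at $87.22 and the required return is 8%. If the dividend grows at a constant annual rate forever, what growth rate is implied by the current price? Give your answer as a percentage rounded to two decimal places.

P = D₀(1+g)/(r−g) ⇒ P(r−g) = D₀(1+g) ⇒ g(P+D₀) = P·r − D₀
g = (P·r − D₀)/(P + D₀) = ($87.22×0.08 − $4.04) / ($87.22 + $4.04) = 0.032189

3.22%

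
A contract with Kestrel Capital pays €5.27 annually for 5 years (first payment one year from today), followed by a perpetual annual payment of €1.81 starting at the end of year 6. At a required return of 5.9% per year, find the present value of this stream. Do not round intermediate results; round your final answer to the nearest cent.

PV of 5-year annuity: €5.27 × [1 − (1+0.059)^−5] / 0.059 = 22.25968
Perpetuity value at year 5: €1.81 / 0.059 = 30.67797
PV of perpetuity: 30.67797 / (1+0.059)^5 = 23.03280
Total PV = 22.25968 + 23.03280 = 45.29248

€45.29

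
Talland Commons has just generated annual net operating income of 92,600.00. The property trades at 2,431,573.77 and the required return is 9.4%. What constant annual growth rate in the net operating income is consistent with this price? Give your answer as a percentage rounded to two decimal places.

P = D₀(1+g)/(r−g) ⇒ P(r−g) = D₀(1+g) ⇒ g(P+D₀) = P·r − D₀
g = (P·r − D₀)/(P + D₀) = (2,431,573.77×0.094 − 92,600.00) / (2,431,573.77 + 92,600.00) = 0.053866

5.39%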